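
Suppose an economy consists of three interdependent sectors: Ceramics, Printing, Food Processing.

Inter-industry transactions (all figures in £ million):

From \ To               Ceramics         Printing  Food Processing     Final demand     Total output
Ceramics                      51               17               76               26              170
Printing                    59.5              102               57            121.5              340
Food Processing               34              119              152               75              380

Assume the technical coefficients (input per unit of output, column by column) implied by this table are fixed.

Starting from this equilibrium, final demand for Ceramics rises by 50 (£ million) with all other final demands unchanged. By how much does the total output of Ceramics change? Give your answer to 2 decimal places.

Technical coefficients a_ij = z_ij / X_j:
  a_CC = 51/170 = 0.30, a_PC = 59.5/170 = 0.35, a_FC = 34/170 = 0.20
  a_CP = 17/340 = 0.05, a_PP = 102/340 = 0.30, a_FP = 119/340 = 0.35
  a_CF = 76/380 = 0.20, a_PF = 57/380 = 0.15, a_FF = 152/380 = 0.40
I − A =
  [   0.70    -0.05    -0.20]
  [  -0.35     0.70    -0.15]
  [  -0.20    -0.35     0.60]
Cofactors of I−A, C_ij = (−1)^(i+j)·(minor ij) (rows/columns in the sector order above):
  C_11 = (0.70)(0.60) − (-0.15)(-0.35) = 0.3675
  C_12 = −[(-0.35)(0.60) − (-0.15)(-0.20)] = 0.2400
  C_13 = (-0.35)(-0.35) − (0.70)(-0.20) = 0.2625
  C_21 = −[(-0.05)(0.60) − (-0.20)(-0.35)] = 0.1000
  C_22 = (0.70)(0.60) − (-0.20)(-0.20) = 0.3800
  C_23 = −[(0.70)(-0.35) − (-0.05)(-0.20)] = 0.2550
  C_31 = (-0.05)(-0.15) − (-0.20)(0.70) = 0.1475
  C_32 = −[(0.70)(-0.15) − (-0.20)(-0.35)] = 0.1750
  C_33 = (0.70)(0.70) − (-0.05)(-0.35) = 0.4725
det(I−A) = Σ_j (I−A)_1j·C_1j = (0.70)(0.3675) + (-0.05)(0.2400) + (-0.20)(0.2625) = 0.19275
adj(I−A) = Cᵀ =
  [ 0.3675   0.1000   0.1475]
  [ 0.2400   0.3800   0.1750]
  [ 0.2625   0.2550   0.4725]
(I − A)⁻¹ = adj(I−A) / det(I−A) ≈
  [   1.9066     0.5188     0.7652]
  [   1.2451     1.9715     0.9079]
  [   1.3619     1.3230     2.4514]
Δx = (I − A)⁻¹ Δd with Δd having +50 in the Ceramics component and 0 elsewhere.
So Δx_C = L_CC · (+50), where L_CC = adj(I−A)_CC / det(I−A) = 0.3675 / 0.19275.
Δx_C = 0.3675 × (+50) / 0.19275 = 18.375 / 0.19275 ≈ 95.33.

Δx_C = 95.33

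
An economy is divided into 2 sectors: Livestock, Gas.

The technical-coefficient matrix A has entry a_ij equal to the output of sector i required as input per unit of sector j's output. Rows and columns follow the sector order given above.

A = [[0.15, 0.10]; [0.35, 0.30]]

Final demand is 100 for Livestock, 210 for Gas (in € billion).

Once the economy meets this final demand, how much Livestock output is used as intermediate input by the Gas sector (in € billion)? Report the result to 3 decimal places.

z_LG = 38.125

I − A =
  [   0.85    -0.10]
  [  -0.35     0.70]
det(I−A) = (0.85)(0.70) − (-0.10)(-0.35) = 0.5600
adj(I−A) = [[0.70, 0.10], [0.35, 0.85]]
(I − A)⁻¹ = adj(I−A) / det(I−A) ≈
  [   1.2500     0.1786]
  [   0.6250     1.5179]
First solve x = (I − A)⁻¹ d = adj(I−A)·d / det(I−A); in particular x_G = (0.35·100 + 0.85·210) / 0.5600 = 213.50 / 0.5600 = 381.25000.
Intermediate flow from L to G: z_LG = a_LG · x_G = 0.10 × 213.50 / 0.5600 = 21.35 / 0.5600 = 38.125.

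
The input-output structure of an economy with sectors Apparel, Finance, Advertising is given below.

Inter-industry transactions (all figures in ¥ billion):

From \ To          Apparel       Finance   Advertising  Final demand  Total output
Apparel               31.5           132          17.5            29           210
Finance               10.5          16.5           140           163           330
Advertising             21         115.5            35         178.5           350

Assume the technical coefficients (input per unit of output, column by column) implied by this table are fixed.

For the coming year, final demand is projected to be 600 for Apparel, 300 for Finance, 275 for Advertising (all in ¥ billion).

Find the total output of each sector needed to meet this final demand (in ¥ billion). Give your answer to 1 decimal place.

Technical coefficients a_ij = z_ij / X_j:
  a_11 = 31.5/210 = 0.15, a_21 = 10.5/210 = 0.05, a_31 = 21/210 = 0.10
  a_12 = 132/330 = 0.40, a_22 = 16.5/330 = 0.05, a_32 = 115.5/330 = 0.35
  a_13 = 17.5/350 = 0.05, a_23 = 140/350 = 0.40, a_33 = 35/350 = 0.10
I − A =
  [   0.85    -0.40    -0.05]
  [  -0.05     0.95    -0.40]
  [  -0.10    -0.35     0.90]
Cofactors of I−A, C_ij = (−1)^(i+j)·(minor ij) (rows/columns in the sector order above):
  C_11 = (0.95)(0.90) − (-0.40)(-0.35) = 0.7150
  C_12 = −[(-0.05)(0.90) − (-0.40)(-0.10)] = 0.0850
  C_13 = (-0.05)(-0.35) − (0.95)(-0.10) = 0.1125
  C_21 = −[(-0.40)(0.90) − (-0.05)(-0.35)] = 0.3775
  C_22 = (0.85)(0.90) − (-0.05)(-0.10) = 0.7600
  C_23 = −[(0.85)(-0.35) − (-0.40)(-0.10)] = 0.3375
  C_31 = (-0.40)(-0.40) − (-0.05)(0.95) = 0.2075
  C_32 = −[(0.85)(-0.40) − (-0.05)(-0.05)] = 0.3425
  C_33 = (0.85)(0.95) − (-0.40)(-0.05) = 0.7875
det(I−A) = Σ_j (I−A)_1j·C_1j = (0.85)(0.7150) + (-0.40)(0.0850) + (-0.05)(0.1125) = 0.568125
adj(I−A) = Cᵀ =
  [ 0.7150   0.3775   0.2075]
  [ 0.0850   0.7600   0.3425]
  [ 0.1125   0.3375   0.7875]
(I − A)⁻¹ = adj(I−A) / det(I−A) ≈
  [   1.2585     0.6645     0.3652]
  [   0.1496     1.3377     0.6029]
  [   0.1980     0.5941     1.3861]
x = (I − A)⁻¹ d = adj(I−A)·d / det(I−A), with det(I−A) = 0.568125:
  x_1 = (0.7150·600 + 0.3775·300 + 0.2075·275) / 0.568125 = 599.3125 / 0.568125 ≈ 1054.9
  x_2 = (0.0850·600 + 0.7600·300 + 0.3425·275) / 0.568125 = 373.1875 / 0.568125 ≈ 656.9
  x_3 = (0.1125·600 + 0.3375·300 + 0.7875·275) / 0.568125 = 385.3125 / 0.568125 ≈ 678.2

x_1 = 1054.9, x_2 = 656.9, x_3 = 678.2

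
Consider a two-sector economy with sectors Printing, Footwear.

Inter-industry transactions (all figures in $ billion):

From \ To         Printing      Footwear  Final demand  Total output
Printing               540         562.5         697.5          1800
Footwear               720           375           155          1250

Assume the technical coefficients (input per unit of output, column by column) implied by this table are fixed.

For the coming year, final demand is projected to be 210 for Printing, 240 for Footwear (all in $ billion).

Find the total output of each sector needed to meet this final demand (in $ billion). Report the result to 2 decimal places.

x_1 = 822.58, x_2 = 812.90

Technical coefficients a_ij = z_ij / X_j:
  a_11 = 540/1800 = 0.30, a_21 = 720/1800 = 0.40
  a_12 = 562.5/1250 = 0.45, a_22 = 375/1250 = 0.30
I − A =
  [   0.70    -0.45]
  [  -0.40     0.70]
det(I−A) = (0.70)(0.70) − (-0.45)(-0.40) = 0.3100
adj(I−A) = [[0.70, 0.45], [0.40, 0.70]]
(I − A)⁻¹ = adj(I−A) / det(I−A) ≈
  [   2.2581     1.4516]
  [   1.2903     2.2581]
x = (I − A)⁻¹ d = adj(I−A)·d / det(I−A), with det(I−A) = 0.3100:
  x_1 = (0.70·210 + 0.45·240) / 0.3100 = 255.00 / 0.3100 ≈ 822.58
  x_2 = (0.40·210 + 0.70·240) / 0.3100 = 252.00 / 0.3100 ≈ 812.90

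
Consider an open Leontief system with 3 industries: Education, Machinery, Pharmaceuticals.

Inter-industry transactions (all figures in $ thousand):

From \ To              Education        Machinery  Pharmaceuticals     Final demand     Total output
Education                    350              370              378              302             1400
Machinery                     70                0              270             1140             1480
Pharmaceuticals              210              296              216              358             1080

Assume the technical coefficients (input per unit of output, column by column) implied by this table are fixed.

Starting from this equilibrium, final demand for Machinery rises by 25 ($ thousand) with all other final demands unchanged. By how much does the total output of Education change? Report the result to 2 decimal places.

Technical coefficients a_ij = z_ij / X_j:
  a_11 = 350/1400 = 0.25, a_21 = 70/1400 = 0.05, a_31 = 210/1400 = 0.15
  a_12 = 370/1480 = 0.25, a_22 = 0/1480 = 0.00, a_32 = 296/1480 = 0.20
  a_13 = 378/1080 = 0.35, a_23 = 270/1080 = 0.25, a_33 = 216/1080 = 0.20
I − A =
  [   0.75    -0.25    -0.35]
  [  -0.05     1.00    -0.25]
  [  -0.15    -0.20     0.80]
Cofactors of I−A, C_ij = (−1)^(i+j)·(minor ij) (rows/columns in the sector order above):
  C_11 = (1.00)(0.80) − (-0.25)(-0.20) = 0.7500
  C_12 = −[(-0.05)(0.80) − (-0.25)(-0.15)] = 0.0775
  C_13 = (-0.05)(-0.20) − (1.00)(-0.15) = 0.1600
  C_21 = −[(-0.25)(0.80) − (-0.35)(-0.20)] = 0.2700
  C_22 = (0.75)(0.80) − (-0.35)(-0.15) = 0.5475
  C_23 = −[(0.75)(-0.20) − (-0.25)(-0.15)] = 0.1875
  C_31 = (-0.25)(-0.25) − (-0.35)(1.00) = 0.4125
  C_32 = −[(0.75)(-0.25) − (-0.35)(-0.05)] = 0.2050
  C_33 = (0.75)(1.00) − (-0.25)(-0.05) = 0.7375
det(I−A) = Σ_j (I−A)_1j·C_1j = (0.75)(0.7500) + (-0.25)(0.0775) + (-0.35)(0.1600) = 0.487125
adj(I−A) = Cᵀ =
  [ 0.7500   0.2700   0.4125]
  [ 0.0775   0.5475   0.2050]
  [ 0.1600   0.1875   0.7375]
(I − A)⁻¹ = adj(I−A) / det(I−A) ≈
  [   1.5396     0.5543     0.8468]
  [   0.1591     1.1239     0.4208]
  [   0.3285     0.3849     1.5140]
Δx = (I − A)⁻¹ Δd with Δd having +25 in the Machinery component and 0 elsewhere.
So Δx_1 = L_12 · (+25), where L_12 = adj(I−A)_12 / det(I−A) = 0.2700 / 0.487125.
Δx_1 = 0.2700 × (+25) / 0.487125 = 6.75 / 0.487125 ≈ 13.86.

Δx_1 = 13.86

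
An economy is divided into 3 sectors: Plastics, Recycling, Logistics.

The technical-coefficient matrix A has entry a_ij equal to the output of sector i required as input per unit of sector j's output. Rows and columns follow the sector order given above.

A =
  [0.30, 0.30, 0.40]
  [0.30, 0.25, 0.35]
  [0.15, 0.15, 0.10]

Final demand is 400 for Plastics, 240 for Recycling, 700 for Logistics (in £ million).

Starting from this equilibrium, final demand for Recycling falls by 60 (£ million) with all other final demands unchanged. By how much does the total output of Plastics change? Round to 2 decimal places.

I − A =
  [   0.70    -0.30    -0.40]
  [  -0.30     0.75    -0.35]
  [  -0.15    -0.15     0.90]
Cofactors of I−A, C_ij = (−1)^(i+j)·(minor ij) (rows/columns in the sector order above):
  C_11 = (0.75)(0.90) − (-0.35)(-0.15) = 0.6225
  C_12 = −[(-0.30)(0.90) − (-0.35)(-0.15)] = 0.3225
  C_13 = (-0.30)(-0.15) − (0.75)(-0.15) = 0.1575
  C_21 = −[(-0.30)(0.90) − (-0.40)(-0.15)] = 0.3300
  C_22 = (0.70)(0.90) − (-0.40)(-0.15) = 0.5700
  C_23 = −[(0.70)(-0.15) − (-0.30)(-0.15)] = 0.1500
  C_31 = (-0.30)(-0.35) − (-0.40)(0.75) = 0.4050
  C_32 = −[(0.70)(-0.35) − (-0.40)(-0.30)] = 0.3650
  C_33 = (0.70)(0.75) − (-0.30)(-0.30) = 0.4350
det(I−A) = Σ_j (I−A)_1j·C_1j = (0.70)(0.6225) + (-0.30)(0.3225) + (-0.40)(0.1575) = 0.2760
adj(I−A) = Cᵀ =
  [ 0.6225   0.3300   0.4050]
  [ 0.3225   0.5700   0.3650]
  [ 0.1575   0.1500   0.4350]
(I − A)⁻¹ = adj(I−A) / det(I−A) ≈
  [   2.2554     1.1957     1.4674]
  [   1.1685     2.0652     1.3225]
  [   0.5707     0.5435     1.5761]
Δx = (I − A)⁻¹ Δd with Δd having -60 in the Recycling component and 0 elsewhere.
So Δx_1 = L_12 · (-60), where L_12 = adj(I−A)_12 / det(I−A) = 0.3300 / 0.2760.
Δx_1 = 0.3300 × (-60) / 0.2760 = -19.80 / 0.2760 ≈ -71.74.

Δx_1 = -71.74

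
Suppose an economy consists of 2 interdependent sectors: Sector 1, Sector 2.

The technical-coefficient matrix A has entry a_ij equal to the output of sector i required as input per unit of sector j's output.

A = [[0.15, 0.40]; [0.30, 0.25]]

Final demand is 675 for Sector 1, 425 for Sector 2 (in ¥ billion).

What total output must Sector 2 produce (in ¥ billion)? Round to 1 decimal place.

I − A =
  [   0.85    -0.40]
  [  -0.30     0.75]
det(I−A) = (0.85)(0.75) − (-0.40)(-0.30) = 0.5175
adj(I−A) = [[0.75, 0.40], [0.30, 0.85]]
(I − A)⁻¹ = adj(I−A) / det(I−A) ≈
  [   1.4493     0.7729]
  [   0.5797     1.6425]
x = (I − A)⁻¹ d = adj(I−A)·d / det(I−A), with det(I−A) = 0.5175:
  x_1 = (0.75·675 + 0.40·425) / 0.5175 = 676.25 / 0.5175 ≈ 1306.8
  x_2 = (0.30·675 + 0.85·425) / 0.5175 = 563.75 / 0.5175 ≈ 1089.4

x_2 = 1089.4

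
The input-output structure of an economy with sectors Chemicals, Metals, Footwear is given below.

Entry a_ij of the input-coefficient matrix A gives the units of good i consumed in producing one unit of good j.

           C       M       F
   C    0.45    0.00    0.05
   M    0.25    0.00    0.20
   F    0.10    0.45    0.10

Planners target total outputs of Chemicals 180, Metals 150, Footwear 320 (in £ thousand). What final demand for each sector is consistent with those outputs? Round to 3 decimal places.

d_C = 83.000, d_M = 41.000, d_F = 202.500

I − A =
  [   0.55     0.00    -0.05]
  [  -0.25     1.00    -0.20]
  [  -0.10    -0.45     0.90]
d = (I − A) x:
  d_C = (+0.55)·180 + (+0.00)·150 + (-0.05)·320 = 83.000
  d_M = (-0.25)·180 + (+1.00)·150 + (-0.20)·320 = 41.000
  d_F = (-0.10)·180 + (-0.45)·150 + (+0.90)·320 = 202.500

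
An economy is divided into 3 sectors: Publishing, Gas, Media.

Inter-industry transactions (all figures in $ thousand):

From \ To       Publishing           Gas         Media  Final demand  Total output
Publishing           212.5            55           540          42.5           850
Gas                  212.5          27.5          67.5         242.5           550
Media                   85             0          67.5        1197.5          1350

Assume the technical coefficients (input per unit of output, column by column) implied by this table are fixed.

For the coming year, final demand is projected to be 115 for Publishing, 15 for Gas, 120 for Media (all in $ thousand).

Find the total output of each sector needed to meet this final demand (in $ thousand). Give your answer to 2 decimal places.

x_1 = 246.35, x_2 = 88.63, x_3 = 152.25

Technical coefficients a_ij = z_ij / X_j:
  a_11 = 212.5/850 = 0.25, a_21 = 212.5/850 = 0.25, a_31 = 85/850 = 0.10
  a_12 = 55/550 = 0.10, a_22 = 27.5/550 = 0.05, a_32 = 0/550 = 0.00
  a_13 = 540/1350 = 0.40, a_23 = 67.5/1350 = 0.05, a_33 = 67.5/1350 = 0.05
I − A =
  [   0.75    -0.10    -0.40]
  [  -0.25     0.95    -0.05]
  [  -0.10     0.00     0.95]
Cofactors of I−A, C_ij = (−1)^(i+j)·(minor ij) (rows/columns in the sector order above):
  C_11 = (0.95)(0.95) − (-0.05)(0.00) = 0.9025
  C_12 = −[(-0.25)(0.95) − (-0.05)(-0.10)] = 0.2425
  C_13 = (-0.25)(0.00) − (0.95)(-0.10) = 0.0950
  C_21 = −[(-0.10)(0.95) − (-0.40)(0.00)] = 0.0950
  C_22 = (0.75)(0.95) − (-0.40)(-0.10) = 0.6725
  C_23 = −[(0.75)(0.00) − (-0.10)(-0.10)] = 0.0100
  C_31 = (-0.10)(-0.05) − (-0.40)(0.95) = 0.3850
  C_32 = −[(0.75)(-0.05) − (-0.40)(-0.25)] = 0.1375
  C_33 = (0.75)(0.95) − (-0.10)(-0.25) = 0.6875
det(I−A) = Σ_j (I−A)_1j·C_1j = (0.75)(0.9025) + (-0.10)(0.2425) + (-0.40)(0.0950) = 0.614625
adj(I−A) = Cᵀ =
  [ 0.9025   0.0950   0.3850]
  [ 0.2425   0.6725   0.1375]
  [ 0.0950   0.0100   0.6875]
(I − A)⁻¹ = adj(I−A) / det(I−A) ≈
  [   1.4684     0.1546     0.6264]
  [   0.3945     1.0942     0.2237]
  [   0.1546     0.0163     1.1186]
x = (I − A)⁻¹ d = adj(I−A)·d / det(I−A), with det(I−A) = 0.614625:
  x_1 = (0.9025·115 + 0.0950·15 + 0.3850·120) / 0.614625 = 151.4125 / 0.614625 ≈ 246.35
  x_2 = (0.2425·115 + 0.6725·15 + 0.1375·120) / 0.614625 = 54.475 / 0.614625 ≈ 88.63
  x_3 = (0.0950·115 + 0.0100·15 + 0.6875·120) / 0.614625 = 93.575 / 0.614625 ≈ 152.25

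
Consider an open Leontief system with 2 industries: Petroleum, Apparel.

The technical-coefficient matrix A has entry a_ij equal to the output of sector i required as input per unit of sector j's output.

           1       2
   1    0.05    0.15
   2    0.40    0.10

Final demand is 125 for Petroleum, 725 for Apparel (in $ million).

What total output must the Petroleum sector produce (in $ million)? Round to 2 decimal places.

x_1 = 278.30

I − A =
  [   0.95    -0.15]
  [  -0.40     0.90]
det(I−A) = (0.95)(0.90) − (-0.15)(-0.40) = 0.7950
adj(I−A) = [[0.90, 0.15], [0.40, 0.95]]
(I − A)⁻¹ = adj(I−A) / det(I−A) ≈
  [   1.1321     0.1887]
  [   0.5031     1.1950]
x = (I − A)⁻¹ d = adj(I−A)·d / det(I−A), with det(I−A) = 0.7950:
  x_1 = (0.90·125 + 0.15·725) / 0.7950 = 221.25 / 0.7950 ≈ 278.30
  x_2 = (0.40·125 + 0.95·725) / 0.7950 = 738.75 / 0.7950 ≈ 929.25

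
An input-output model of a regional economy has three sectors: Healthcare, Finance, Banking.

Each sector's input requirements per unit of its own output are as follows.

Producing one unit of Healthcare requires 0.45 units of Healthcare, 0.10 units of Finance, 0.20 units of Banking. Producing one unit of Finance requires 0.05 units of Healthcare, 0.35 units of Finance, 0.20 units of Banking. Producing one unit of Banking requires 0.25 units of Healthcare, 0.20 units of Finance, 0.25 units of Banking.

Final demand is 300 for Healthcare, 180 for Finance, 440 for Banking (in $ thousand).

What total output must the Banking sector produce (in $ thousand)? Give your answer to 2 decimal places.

I − A =
  [   0.55    -0.05    -0.25]
  [  -0.10     0.65    -0.20]
  [  -0.20    -0.20     0.75]
Cofactors of I−A, C_ij = (−1)^(i+j)·(minor ij) (rows/columns in the sector order above):
  C_11 = (0.65)(0.75) − (-0.20)(-0.20) = 0.4475
  C_12 = −[(-0.10)(0.75) − (-0.20)(-0.20)] = 0.1150
  C_13 = (-0.10)(-0.20) − (0.65)(-0.20) = 0.1500
  C_21 = −[(-0.05)(0.75) − (-0.25)(-0.20)] = 0.0875
  C_22 = (0.55)(0.75) − (-0.25)(-0.20) = 0.3625
  C_23 = −[(0.55)(-0.20) − (-0.05)(-0.20)] = 0.1200
  C_31 = (-0.05)(-0.20) − (-0.25)(0.65) = 0.1725
  C_32 = −[(0.55)(-0.20) − (-0.25)(-0.10)] = 0.1350
  C_33 = (0.55)(0.65) − (-0.05)(-0.10) = 0.3525
det(I−A) = Σ_j (I−A)_1j·C_1j = (0.55)(0.4475) + (-0.05)(0.1150) + (-0.25)(0.1500) = 0.202875
adj(I−A) = Cᵀ =
  [ 0.4475   0.0875   0.1725]
  [ 0.1150   0.3625   0.1350]
  [ 0.1500   0.1200   0.3525]
(I − A)⁻¹ = adj(I−A) / det(I−A) ≈
  [   2.2058     0.4313     0.8503]
  [   0.5669     1.7868     0.6654]
  [   0.7394     0.5915     1.7375]
x = (I − A)⁻¹ d = adj(I−A)·d / det(I−A), with det(I−A) = 0.202875:
  x_1 = (0.4475·300 + 0.0875·180 + 0.1725·440) / 0.202875 = 225.90 / 0.202875 ≈ 1113.49
  x_2 = (0.1150·300 + 0.3625·180 + 0.1350·440) / 0.202875 = 159.15 / 0.202875 ≈ 784.47
  x_3 = (0.1500·300 + 0.1200·180 + 0.3525·440) / 0.202875 = 221.70 / 0.202875 ≈ 1092.79

x_3 = 1092.79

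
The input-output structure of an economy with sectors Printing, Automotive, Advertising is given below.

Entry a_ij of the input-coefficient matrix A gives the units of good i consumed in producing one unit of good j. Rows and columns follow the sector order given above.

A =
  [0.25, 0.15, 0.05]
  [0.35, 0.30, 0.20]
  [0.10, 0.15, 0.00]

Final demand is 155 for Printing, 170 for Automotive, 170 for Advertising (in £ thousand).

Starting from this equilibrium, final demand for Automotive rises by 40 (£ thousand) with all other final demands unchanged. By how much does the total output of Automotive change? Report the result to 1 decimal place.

Δx_2 = 67.6

I − A =
  [   0.75    -0.15    -0.05]
  [  -0.35     0.70    -0.20]
  [  -0.10    -0.15     1.00]
Cofactors of I−A, C_ij = (−1)^(i+j)·(minor ij) (rows/columns in the sector order above):
  C_11 = (0.70)(1.00) − (-0.20)(-0.15) = 0.6700
  C_12 = −[(-0.35)(1.00) − (-0.20)(-0.10)] = 0.3700
  C_13 = (-0.35)(-0.15) − (0.70)(-0.10) = 0.1225
  C_21 = −[(-0.15)(1.00) − (-0.05)(-0.15)] = 0.1575
  C_22 = (0.75)(1.00) − (-0.05)(-0.10) = 0.7450
  C_23 = −[(0.75)(-0.15) − (-0.15)(-0.10)] = 0.1275
  C_31 = (-0.15)(-0.20) − (-0.05)(0.70) = 0.0650
  C_32 = −[(0.75)(-0.20) − (-0.05)(-0.35)] = 0.1675
  C_33 = (0.75)(0.70) − (-0.15)(-0.35) = 0.4725
det(I−A) = Σ_j (I−A)_1j·C_1j = (0.75)(0.6700) + (-0.15)(0.3700) + (-0.05)(0.1225) = 0.440875
adj(I−A) = Cᵀ =
  [ 0.6700   0.1575   0.0650]
  [ 0.3700   0.7450   0.1675]
  [ 0.1225   0.1275   0.4725]
(I − A)⁻¹ = adj(I−A) / det(I−A) ≈
  [   1.5197     0.3572     0.1474]
  [   0.8392     1.6898     0.3799]
  [   0.2779     0.2892     1.0717]
Δx = (I − A)⁻¹ Δd with Δd having +40 in the Automotive component and 0 elsewhere.
So Δx_2 = L_22 · (+40), where L_22 = adj(I−A)_22 / det(I−A) = 0.7450 / 0.440875.
Δx_2 = 0.7450 × (+40) / 0.440875 = 29.80 / 0.440875 ≈ 67.6.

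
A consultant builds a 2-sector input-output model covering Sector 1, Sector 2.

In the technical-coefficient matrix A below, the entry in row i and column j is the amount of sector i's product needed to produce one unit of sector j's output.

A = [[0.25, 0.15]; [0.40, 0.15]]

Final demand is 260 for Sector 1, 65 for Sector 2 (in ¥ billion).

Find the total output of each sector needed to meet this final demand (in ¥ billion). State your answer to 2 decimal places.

x_1 = 399.57, x_2 = 264.50

I − A =
  [   0.75    -0.15]
  [  -0.40     0.85]
det(I−A) = (0.75)(0.85) − (-0.15)(-0.40) = 0.5775
adj(I−A) = [[0.85, 0.15], [0.40, 0.75]]
(I − A)⁻¹ = adj(I−A) / det(I−A) ≈
  [   1.4719     0.2597]
  [   0.6926     1.2987]
x = (I − A)⁻¹ d = adj(I−A)·d / det(I−A), with det(I−A) = 0.5775:
  x_1 = (0.85·260 + 0.15·65) / 0.5775 = 230.75 / 0.5775 ≈ 399.57
  x_2 = (0.40·260 + 0.75·65) / 0.5775 = 152.75 / 0.5775 ≈ 264.50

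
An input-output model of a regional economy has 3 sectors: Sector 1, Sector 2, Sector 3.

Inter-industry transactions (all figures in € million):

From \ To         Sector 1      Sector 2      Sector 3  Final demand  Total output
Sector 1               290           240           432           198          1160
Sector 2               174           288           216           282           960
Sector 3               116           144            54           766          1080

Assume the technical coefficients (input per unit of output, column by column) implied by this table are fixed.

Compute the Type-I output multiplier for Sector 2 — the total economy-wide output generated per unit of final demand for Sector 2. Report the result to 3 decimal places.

m_2 = 2.778

Technical coefficients a_ij = z_ij / X_j:
  a_11 = 290/1160 = 0.25, a_21 = 174/1160 = 0.15, a_31 = 116/1160 = 0.10
  a_12 = 240/960 = 0.25, a_22 = 288/960 = 0.30, a_32 = 144/960 = 0.15
  a_13 = 432/1080 = 0.40, a_23 = 216/1080 = 0.20, a_33 = 54/1080 = 0.05
I − A =
  [   0.75    -0.25    -0.40]
  [  -0.15     0.70    -0.20]
  [  -0.10    -0.15     0.95]
Cofactors of I−A, C_ij = (−1)^(i+j)·(minor ij) (rows/columns in the sector order above):
  C_11 = (0.70)(0.95) − (-0.20)(-0.15) = 0.6350
  C_12 = −[(-0.15)(0.95) − (-0.20)(-0.10)] = 0.1625
  C_13 = (-0.15)(-0.15) − (0.70)(-0.10) = 0.0925
  C_21 = −[(-0.25)(0.95) − (-0.40)(-0.15)] = 0.2975
  C_22 = (0.75)(0.95) − (-0.40)(-0.10) = 0.6725
  C_23 = −[(0.75)(-0.15) − (-0.25)(-0.10)] = 0.1375
  C_31 = (-0.25)(-0.20) − (-0.40)(0.70) = 0.3300
  C_32 = −[(0.75)(-0.20) − (-0.40)(-0.15)] = 0.2100
  C_33 = (0.75)(0.70) − (-0.25)(-0.15) = 0.4875
det(I−A) = Σ_j (I−A)_1j·C_1j = (0.75)(0.6350) + (-0.25)(0.1625) + (-0.40)(0.0925) = 0.398625
adj(I−A) = Cᵀ =
  [ 0.6350   0.2975   0.3300]
  [ 0.1625   0.6725   0.2100]
  [ 0.0925   0.1375   0.4875]
(I − A)⁻¹ = adj(I−A) / det(I−A) ≈
  [   1.5930     0.7463     0.8278]
  [   0.4077     1.6870     0.5268]
  [   0.2320     0.3449     1.2230]
The output multiplier for sector j is the column-j sum of the Leontief inverse (I − A)⁻¹ = adj(I−A) / det(I−A).
Column 2 of adj(I−A): (0.2975, 0.6725, 0.1375); det(I−A) = 0.398625.
m_2 = (0.2975 + 0.6725 + 0.1375) / 0.398625 = 1.1075 / 0.398625 ≈ 2.778.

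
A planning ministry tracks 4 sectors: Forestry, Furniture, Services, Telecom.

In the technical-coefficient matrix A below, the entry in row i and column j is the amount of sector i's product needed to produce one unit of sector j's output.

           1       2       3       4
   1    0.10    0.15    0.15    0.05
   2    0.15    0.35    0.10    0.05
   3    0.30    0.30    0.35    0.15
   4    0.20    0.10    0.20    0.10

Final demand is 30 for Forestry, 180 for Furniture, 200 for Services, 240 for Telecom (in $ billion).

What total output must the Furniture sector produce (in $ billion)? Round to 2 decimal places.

I − A =
  [   0.90    -0.15    -0.15    -0.05]
  [  -0.15     0.65    -0.10    -0.05]
  [  -0.30    -0.30     0.65    -0.15]
  [  -0.20    -0.10    -0.20     0.90]
Compute the cofactors C_ij = (−1)^(i+j)·(3×3 minor ij) of I−A; the adjugate is their transpose:
adj(I−A) = Cᵀ =
  [ 0.326000   0.132250   0.109000   0.043625]
  [ 0.122750   0.445000   0.112250   0.050250]
  [ 0.239250   0.300000   0.493000   0.112125]
  [ 0.139250   0.145500   0.146250   0.298125]
det(I−A) = Σ_j (I−A)_1j·C_1j = (0.90)(0.326000) + (-0.15)(0.122750) + (-0.15)(0.239250) + (-0.05)(0.139250) = 0.2321375
(I − A)⁻¹ = adj(I−A) / det(I−A) ≈
  [   1.4043     0.5697     0.4695     0.1879]
  [   0.5288     1.9170     0.4835     0.2165]
  [   1.0306     1.2923     2.1237     0.4830]
  [   0.5999     0.6268     0.6300     1.2843]
x = (I − A)⁻¹ d = adj(I−A)·d / det(I−A), with det(I−A) = 0.2321375:
  x_1 = (0.326000·30 + 0.132250·180 + 0.109000·200 + 0.043625·240) / 0.2321375 = 65.855 / 0.2321375 ≈ 283.69
  x_2 = (0.122750·30 + 0.445000·180 + 0.112250·200 + 0.050250·240) / 0.2321375 = 118.2925 / 0.2321375 ≈ 509.58
  x_3 = (0.239250·30 + 0.300000·180 + 0.493000·200 + 0.112125·240) / 0.2321375 = 186.6875 / 0.2321375 ≈ 804.21
  x_4 = (0.139250·30 + 0.145500·180 + 0.146250·200 + 0.298125·240) / 0.2321375 = 131.1675 / 0.2321375 ≈ 565.04

x_2 = 509.58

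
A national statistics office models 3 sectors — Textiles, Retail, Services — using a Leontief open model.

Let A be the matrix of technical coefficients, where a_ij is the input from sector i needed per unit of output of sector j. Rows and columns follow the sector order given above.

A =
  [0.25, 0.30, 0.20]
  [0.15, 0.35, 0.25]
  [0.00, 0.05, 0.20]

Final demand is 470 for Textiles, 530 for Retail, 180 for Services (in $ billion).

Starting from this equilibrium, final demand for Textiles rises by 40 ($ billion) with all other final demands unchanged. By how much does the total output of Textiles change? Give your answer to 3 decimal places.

Δx_T = 59.162

I − A =
  [   0.75    -0.30    -0.20]
  [  -0.15     0.65    -0.25]
  [   0.00    -0.05     0.80]
Cofactors of I−A, C_ij = (−1)^(i+j)·(minor ij) (rows/columns in the sector order above):
  C_11 = (0.65)(0.80) − (-0.25)(-0.05) = 0.5075
  C_12 = −[(-0.15)(0.80) − (-0.25)(0.00)] = 0.1200
  C_13 = (-0.15)(-0.05) − (0.65)(0.00) = 0.0075
  C_21 = −[(-0.30)(0.80) − (-0.20)(-0.05)] = 0.2500
  C_22 = (0.75)(0.80) − (-0.20)(0.00) = 0.6000
  C_23 = −[(0.75)(-0.05) − (-0.30)(0.00)] = 0.0375
  C_31 = (-0.30)(-0.25) − (-0.20)(0.65) = 0.2050
  C_32 = −[(0.75)(-0.25) − (-0.20)(-0.15)] = 0.2175
  C_33 = (0.75)(0.65) − (-0.30)(-0.15) = 0.4425
det(I−A) = Σ_j (I−A)_1j·C_1j = (0.75)(0.5075) + (-0.30)(0.1200) + (-0.20)(0.0075) = 0.343125
adj(I−A) = Cᵀ =
  [ 0.5075   0.2500   0.2050]
  [ 0.1200   0.6000   0.2175]
  [ 0.0075   0.0375   0.4425]
(I − A)⁻¹ = adj(I−A) / det(I−A) ≈
  [   1.4791     0.7286     0.5974]
  [   0.3497     1.7486     0.6339]
  [   0.0219     0.1093     1.2896]
Δx = (I − A)⁻¹ Δd with Δd having +40 in the Textiles component and 0 elsewhere.
So Δx_T = L_TT · (+40), where L_TT = adj(I−A)_TT / det(I−A) = 0.5075 / 0.343125.
Δx_T = 0.5075 × (+40) / 0.343125 = 20.30 / 0.343125 ≈ 59.162.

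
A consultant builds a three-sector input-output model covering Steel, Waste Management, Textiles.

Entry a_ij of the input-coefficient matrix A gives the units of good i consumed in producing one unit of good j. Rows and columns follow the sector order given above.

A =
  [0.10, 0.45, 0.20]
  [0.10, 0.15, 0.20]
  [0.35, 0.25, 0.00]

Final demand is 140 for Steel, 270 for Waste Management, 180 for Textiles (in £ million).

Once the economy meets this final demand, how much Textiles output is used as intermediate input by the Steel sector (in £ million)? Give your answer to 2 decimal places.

z_31 = 177.60

I − A =
  [   0.90    -0.45    -0.20]
  [  -0.10     0.85    -0.20]
  [  -0.35    -0.25     1.00]
Cofactors of I−A, C_ij = (−1)^(i+j)·(minor ij) (rows/columns in the sector order above):
  C_11 = (0.85)(1.00) − (-0.20)(-0.25) = 0.8000
  C_12 = −[(-0.10)(1.00) − (-0.20)(-0.35)] = 0.1700
  C_13 = (-0.10)(-0.25) − (0.85)(-0.35) = 0.3225
  C_21 = −[(-0.45)(1.00) − (-0.20)(-0.25)] = 0.5000
  C_22 = (0.90)(1.00) − (-0.20)(-0.35) = 0.8300
  C_23 = −[(0.90)(-0.25) − (-0.45)(-0.35)] = 0.3825
  C_31 = (-0.45)(-0.20) − (-0.20)(0.85) = 0.2600
  C_32 = −[(0.90)(-0.20) − (-0.20)(-0.10)] = 0.2000
  C_33 = (0.90)(0.85) − (-0.45)(-0.10) = 0.7200
det(I−A) = Σ_j (I−A)_1j·C_1j = (0.90)(0.8000) + (-0.45)(0.1700) + (-0.20)(0.3225) = 0.5790
adj(I−A) = Cᵀ =
  [ 0.8000   0.5000   0.2600]
  [ 0.1700   0.8300   0.2000]
  [ 0.3225   0.3825   0.7200]
(I − A)⁻¹ = adj(I−A) / det(I−A) ≈
  [   1.3817     0.8636     0.4491]
  [   0.2936     1.4335     0.3454]
  [   0.5570     0.6606     1.2435]
First solve x = (I − A)⁻¹ d = adj(I−A)·d / det(I−A); in particular x_1 = (0.8000·140 + 0.5000·270 + 0.2600·180) / 0.5790 = 293.80 / 0.5790 ≈ 507.4266.
Intermediate flow from 3 to 1: z_31 = a_31 · x_1 = 0.35 × 293.80 / 0.5790 = 102.83 / 0.5790 ≈ 177.60.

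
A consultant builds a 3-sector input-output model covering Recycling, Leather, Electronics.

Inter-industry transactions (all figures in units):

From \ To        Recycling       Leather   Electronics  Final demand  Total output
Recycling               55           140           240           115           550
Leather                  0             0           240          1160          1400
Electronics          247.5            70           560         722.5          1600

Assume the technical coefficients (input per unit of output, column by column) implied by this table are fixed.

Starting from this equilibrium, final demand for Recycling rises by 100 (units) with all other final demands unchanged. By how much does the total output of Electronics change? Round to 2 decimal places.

Technical coefficients a_ij = z_ij / X_j:
  a_RR = 55/550 = 0.10, a_LR = 0/550 = 0.00, a_ER = 247.5/550 = 0.45
  a_RL = 140/1400 = 0.10, a_LL = 0/1400 = 0.00, a_EL = 70/1400 = 0.05
  a_RE = 240/1600 = 0.15, a_LE = 240/1600 = 0.15, a_EE = 560/1600 = 0.35
I − A =
  [   0.90    -0.10    -0.15]
  [   0.00     1.00    -0.15]
  [  -0.45    -0.05     0.65]
Cofactors of I−A, C_ij = (−1)^(i+j)·(minor ij) (rows/columns in the sector order above):
  C_11 = (1.00)(0.65) − (-0.15)(-0.05) = 0.6425
  C_12 = −[(0.00)(0.65) − (-0.15)(-0.45)] = 0.0675
  C_13 = (0.00)(-0.05) − (1.00)(-0.45) = 0.4500
  C_21 = −[(-0.10)(0.65) − (-0.15)(-0.05)] = 0.0725
  C_22 = (0.90)(0.65) − (-0.15)(-0.45) = 0.5175
  C_23 = −[(0.90)(-0.05) − (-0.10)(-0.45)] = 0.0900
  C_31 = (-0.10)(-0.15) − (-0.15)(1.00) = 0.1650
  C_32 = −[(0.90)(-0.15) − (-0.15)(0.00)] = 0.1350
  C_33 = (0.90)(1.00) − (-0.10)(0.00) = 0.9000
det(I−A) = Σ_j (I−A)_1j·C_1j = (0.90)(0.6425) + (-0.10)(0.0675) + (-0.15)(0.4500) = 0.5040
adj(I−A) = Cᵀ =
  [ 0.6425   0.0725   0.1650]
  [ 0.0675   0.5175   0.1350]
  [ 0.4500   0.0900   0.9000]
(I − A)⁻¹ = adj(I−A) / det(I−A) ≈
  [   1.2748     0.1438     0.3274]
  [   0.1339     1.0268     0.2679]
  [   0.8929     0.1786     1.7857]
Δx = (I − A)⁻¹ Δd with Δd having +100 in the Recycling component and 0 elsewhere.
So Δx_E = L_ER · (+100), where L_ER = adj(I−A)_ER / det(I−A) = 0.4500 / 0.5040.
Δx_E = 0.4500 × (+100) / 0.5040 = 45.00 / 0.5040 ≈ 89.29.

Δx_E = 89.29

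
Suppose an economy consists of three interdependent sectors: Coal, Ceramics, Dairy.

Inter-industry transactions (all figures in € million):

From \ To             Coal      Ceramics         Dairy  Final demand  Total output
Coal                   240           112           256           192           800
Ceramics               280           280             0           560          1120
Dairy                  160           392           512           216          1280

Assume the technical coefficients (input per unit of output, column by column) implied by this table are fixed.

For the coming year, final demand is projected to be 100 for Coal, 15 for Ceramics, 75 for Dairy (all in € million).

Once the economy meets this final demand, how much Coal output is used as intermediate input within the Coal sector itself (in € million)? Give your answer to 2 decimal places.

z_11 = 72.90

Technical coefficients a_ij = z_ij / X_j:
  a_11 = 240/800 = 0.30, a_21 = 280/800 = 0.35, a_31 = 160/800 = 0.20
  a_12 = 112/1120 = 0.10, a_22 = 280/1120 = 0.25, a_32 = 392/1120 = 0.35
  a_13 = 256/1280 = 0.20, a_23 = 0/1280 = 0.00, a_33 = 512/1280 = 0.40
I − A =
  [   0.70    -0.10    -0.20]
  [  -0.35     0.75     0.00]
  [  -0.20    -0.35     0.60]
Cofactors of I−A, C_ij = (−1)^(i+j)·(minor ij) (rows/columns in the sector order above):
  C_11 = (0.75)(0.60) − (0.00)(-0.35) = 0.4500
  C_12 = −[(-0.35)(0.60) − (0.00)(-0.20)] = 0.2100
  C_13 = (-0.35)(-0.35) − (0.75)(-0.20) = 0.2725
  C_21 = −[(-0.10)(0.60) − (-0.20)(-0.35)] = 0.1300
  C_22 = (0.70)(0.60) − (-0.20)(-0.20) = 0.3800
  C_23 = −[(0.70)(-0.35) − (-0.10)(-0.20)] = 0.2650
  C_31 = (-0.10)(0.00) − (-0.20)(0.75) = 0.1500
  C_32 = −[(0.70)(0.00) − (-0.20)(-0.35)] = 0.0700
  C_33 = (0.70)(0.75) − (-0.10)(-0.35) = 0.4900
det(I−A) = Σ_j (I−A)_1j·C_1j = (0.70)(0.4500) + (-0.10)(0.2100) + (-0.20)(0.2725) = 0.2395
adj(I−A) = Cᵀ =
  [ 0.4500   0.1300   0.1500]
  [ 0.2100   0.3800   0.0700]
  [ 0.2725   0.2650   0.4900]
(I − A)⁻¹ = adj(I−A) / det(I−A) ≈
  [   1.8789     0.5428     0.6263]
  [   0.8768     1.5866     0.2923]
  [   1.1378     1.1065     2.0459]
First solve x = (I − A)⁻¹ d = adj(I−A)·d / det(I−A); in particular x_1 = (0.4500·100 + 0.1300·15 + 0.1500·75) / 0.2395 = 58.20 / 0.2395 ≈ 243.0063.
Intermediate flow from 1 to 1: z_11 = a_11 · x_1 = 0.30 × 58.20 / 0.2395 = 17.46 / 0.2395 ≈ 72.90.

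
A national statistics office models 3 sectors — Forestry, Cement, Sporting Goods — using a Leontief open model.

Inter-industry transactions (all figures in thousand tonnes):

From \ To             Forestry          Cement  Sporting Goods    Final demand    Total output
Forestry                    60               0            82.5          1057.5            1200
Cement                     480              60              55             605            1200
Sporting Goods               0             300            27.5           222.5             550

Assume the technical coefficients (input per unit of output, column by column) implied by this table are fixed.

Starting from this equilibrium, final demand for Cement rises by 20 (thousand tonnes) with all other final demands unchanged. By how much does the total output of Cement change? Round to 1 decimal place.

Technical coefficients a_ij = z_ij / X_j:
  a_11 = 60/1200 = 0.05, a_21 = 480/1200 = 0.40, a_31 = 0/1200 = 0.00
  a_12 = 0/1200 = 0.00, a_22 = 60/1200 = 0.05, a_32 = 300/1200 = 0.25
  a_13 = 82.5/550 = 0.15, a_23 = 55/550 = 0.10, a_33 = 27.5/550 = 0.05
I − A =
  [   0.95     0.00    -0.15]
  [  -0.40     0.95    -0.10]
  [   0.00    -0.25     0.95]
Cofactors of I−A, C_ij = (−1)^(i+j)·(minor ij) (rows/columns in the sector order above):
  C_11 = (0.95)(0.95) − (-0.10)(-0.25) = 0.8775
  C_12 = −[(-0.40)(0.95) − (-0.10)(0.00)] = 0.3800
  C_13 = (-0.40)(-0.25) − (0.95)(0.00) = 0.1000
  C_21 = −[(0.00)(0.95) − (-0.15)(-0.25)] = 0.0375
  C_22 = (0.95)(0.95) − (-0.15)(0.00) = 0.9025
  C_23 = −[(0.95)(-0.25) − (0.00)(0.00)] = 0.2375
  C_31 = (0.00)(-0.10) − (-0.15)(0.95) = 0.1425
  C_32 = −[(0.95)(-0.10) − (-0.15)(-0.40)] = 0.1550
  C_33 = (0.95)(0.95) − (0.00)(-0.40) = 0.9025
det(I−A) = Σ_j (I−A)_1j·C_1j = (0.95)(0.8775) + (0.00)(0.3800) + (-0.15)(0.1000) = 0.818625
adj(I−A) = Cᵀ =
  [ 0.8775   0.0375   0.1425]
  [ 0.3800   0.9025   0.1550]
  [ 0.1000   0.2375   0.9025]
(I − A)⁻¹ = adj(I−A) / det(I−A) ≈
  [   1.0719     0.0458     0.1741]
  [   0.4642     1.1025     0.1893]
  [   0.1222     0.2901     1.1025]
Δx = (I − A)⁻¹ Δd with Δd having +20 in the Cement component and 0 elsewhere.
So Δx_2 = L_22 · (+20), where L_22 = adj(I−A)_22 / det(I−A) = 0.9025 / 0.818625.
Δx_2 = 0.9025 × (+20) / 0.818625 = 18.05 / 0.818625 ≈ 22.0.

Δx_2 = 22.0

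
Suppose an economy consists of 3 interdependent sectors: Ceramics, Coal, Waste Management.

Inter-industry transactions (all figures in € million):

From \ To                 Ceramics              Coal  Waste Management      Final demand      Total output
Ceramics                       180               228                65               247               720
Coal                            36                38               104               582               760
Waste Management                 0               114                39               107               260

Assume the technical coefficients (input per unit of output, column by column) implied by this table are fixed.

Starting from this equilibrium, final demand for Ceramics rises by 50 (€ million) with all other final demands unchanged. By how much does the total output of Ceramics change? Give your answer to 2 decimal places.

Technical coefficients a_ij = z_ij / X_j:
  a_11 = 180/720 = 0.25, a_21 = 36/720 = 0.05, a_31 = 0/720 = 0.00
  a_12 = 228/760 = 0.30, a_22 = 38/760 = 0.05, a_32 = 114/760 = 0.15
  a_13 = 65/260 = 0.25, a_23 = 104/260 = 0.40, a_33 = 39/260 = 0.15
I − A =
  [   0.75    -0.30    -0.25]
  [  -0.05     0.95    -0.40]
  [   0.00    -0.15     0.85]
Cofactors of I−A, C_ij = (−1)^(i+j)·(minor ij) (rows/columns in the sector order above):
  C_11 = (0.95)(0.85) − (-0.40)(-0.15) = 0.7475
  C_12 = −[(-0.05)(0.85) − (-0.40)(0.00)] = 0.0425
  C_13 = (-0.05)(-0.15) − (0.95)(0.00) = 0.0075
  C_21 = −[(-0.30)(0.85) − (-0.25)(-0.15)] = 0.2925
  C_22 = (0.75)(0.85) − (-0.25)(0.00) = 0.6375
  C_23 = −[(0.75)(-0.15) − (-0.30)(0.00)] = 0.1125
  C_31 = (-0.30)(-0.40) − (-0.25)(0.95) = 0.3575
  C_32 = −[(0.75)(-0.40) − (-0.25)(-0.05)] = 0.3125
  C_33 = (0.75)(0.95) − (-0.30)(-0.05) = 0.6975
det(I−A) = Σ_j (I−A)_1j·C_1j = (0.75)(0.7475) + (-0.30)(0.0425) + (-0.25)(0.0075) = 0.5460
adj(I−A) = Cᵀ =
  [ 0.7475   0.2925   0.3575]
  [ 0.0425   0.6375   0.3125]
  [ 0.0075   0.1125   0.6975]
(I − A)⁻¹ = adj(I−A) / det(I−A) ≈
  [   1.3690     0.5357     0.6548]
  [   0.0778     1.1676     0.5723]
  [   0.0137     0.2060     1.2775]
Δx = (I − A)⁻¹ Δd with Δd having +50 in the Ceramics component and 0 elsewhere.
So Δx_1 = L_11 · (+50), where L_11 = adj(I−A)_11 / det(I−A) = 0.7475 / 0.5460.
Δx_1 = 0.7475 × (+50) / 0.5460 = 37.375 / 0.5460 ≈ 68.45.

Δx_1 = 68.45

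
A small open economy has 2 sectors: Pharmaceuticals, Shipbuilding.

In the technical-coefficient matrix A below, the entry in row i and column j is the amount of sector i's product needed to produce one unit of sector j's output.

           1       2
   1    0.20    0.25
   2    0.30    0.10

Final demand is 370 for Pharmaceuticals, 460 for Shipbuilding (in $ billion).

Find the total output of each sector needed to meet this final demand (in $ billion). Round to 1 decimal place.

I − A =
  [   0.80    -0.25]
  [  -0.30     0.90]
det(I−A) = (0.80)(0.90) − (-0.25)(-0.30) = 0.6450
adj(I−A) = [[0.90, 0.25], [0.30, 0.80]]
(I − A)⁻¹ = adj(I−A) / det(I−A) ≈
  [   1.3953     0.3876]
  [   0.4651     1.2403]
x = (I − A)⁻¹ d = adj(I−A)·d / det(I−A), with det(I−A) = 0.6450:
  x_1 = (0.90·370 + 0.25·460) / 0.6450 = 448.00 / 0.6450 ≈ 694.6
  x_2 = (0.30·370 + 0.80·460) / 0.6450 = 479.00 / 0.6450 ≈ 742.6

x_1 = 694.6, x_2 = 742.6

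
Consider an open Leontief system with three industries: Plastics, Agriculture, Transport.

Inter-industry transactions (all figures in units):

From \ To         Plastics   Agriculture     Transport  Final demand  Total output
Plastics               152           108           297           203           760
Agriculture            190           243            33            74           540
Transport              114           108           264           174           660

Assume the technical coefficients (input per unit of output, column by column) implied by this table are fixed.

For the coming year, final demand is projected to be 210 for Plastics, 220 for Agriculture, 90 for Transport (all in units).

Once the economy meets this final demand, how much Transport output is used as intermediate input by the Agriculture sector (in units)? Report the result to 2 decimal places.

Technical coefficients a_ij = z_ij / X_j:
  a_PP = 152/760 = 0.20, a_AP = 190/760 = 0.25, a_TP = 114/760 = 0.15
  a_PA = 108/540 = 0.20, a_AA = 243/540 = 0.45, a_TA = 108/540 = 0.20
  a_PT = 297/660 = 0.45, a_AT = 33/660 = 0.05, a_TT = 264/660 = 0.40
I − A =
  [   0.80    -0.20    -0.45]
  [  -0.25     0.55    -0.05]
  [  -0.15    -0.20     0.60]
Cofactors of I−A, C_ij = (−1)^(i+j)·(minor ij) (rows/columns in the sector order above):
  C_11 = (0.55)(0.60) − (-0.05)(-0.20) = 0.3200
  C_12 = −[(-0.25)(0.60) − (-0.05)(-0.15)] = 0.1575
  C_13 = (-0.25)(-0.20) − (0.55)(-0.15) = 0.1325
  C_21 = −[(-0.20)(0.60) − (-0.45)(-0.20)] = 0.2100
  C_22 = (0.80)(0.60) − (-0.45)(-0.15) = 0.4125
  C_23 = −[(0.80)(-0.20) − (-0.20)(-0.15)] = 0.1900
  C_31 = (-0.20)(-0.05) − (-0.45)(0.55) = 0.2575
  C_32 = −[(0.80)(-0.05) − (-0.45)(-0.25)] = 0.1525
  C_33 = (0.80)(0.55) − (-0.20)(-0.25) = 0.3900
det(I−A) = Σ_j (I−A)_1j·C_1j = (0.80)(0.3200) + (-0.20)(0.1575) + (-0.45)(0.1325) = 0.164875
adj(I−A) = Cᵀ =
  [ 0.3200   0.2100   0.2575]
  [ 0.1575   0.4125   0.1525]
  [ 0.1325   0.1900   0.3900]
(I − A)⁻¹ = adj(I−A) / det(I−A) ≈
  [   1.9409     1.2737     1.5618]
  [   0.9553     2.5019     0.9249]
  [   0.8036     1.1524     2.3654]
First solve x = (I − A)⁻¹ d = adj(I−A)·d / det(I−A); in particular x_A = (0.1575·210 + 0.4125·220 + 0.1525·90) / 0.164875 = 137.55 / 0.164875 ≈ 834.2684.
Intermediate flow from T to A: z_TA = a_TA · x_A = 0.20 × 137.55 / 0.164875 = 27.51 / 0.164875 ≈ 166.85.

z_TA = 166.85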